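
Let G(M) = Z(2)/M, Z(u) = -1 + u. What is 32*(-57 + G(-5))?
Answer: -9152/5 ≈ -1830.4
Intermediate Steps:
G(M) = 1/M (G(M) = (-1 + 2)/M = 1/M)
32*(-57 + G(-5)) = 32*(-57 + 1/(-5)) = 32*(-57 - ⅕) = 32*(-286/5) = -9152/5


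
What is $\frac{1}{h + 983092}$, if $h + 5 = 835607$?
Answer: $\frac{1}{1818694} \approx 5.4985 \cdot 10^{-7}$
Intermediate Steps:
$h = 835602$ ($h = -5 + 835607 = 835602$)
$\frac{1}{h + 983092} = \frac{1}{835602 + 983092} = \frac{1}{1818694}$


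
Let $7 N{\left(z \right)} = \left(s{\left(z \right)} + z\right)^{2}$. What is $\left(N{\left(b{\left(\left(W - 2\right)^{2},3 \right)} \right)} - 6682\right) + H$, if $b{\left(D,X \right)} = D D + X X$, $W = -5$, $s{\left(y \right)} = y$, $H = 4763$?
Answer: $\frac{23218967}{7} \approx 3.317 \cdot 10^{6}$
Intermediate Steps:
$b{\left(D,X \right)} = D^{2} + X^{2}$
$N{\left(z \right)} = \frac{4 z^{2}}{7}$ ($N{\left(z \right)} = \frac{\left(z + z\right)^{2}}{7} = \frac{\left(2 z\right)^{2}}{7} = \frac{4 z^{2}}{7}$)
$\left(N{\left(b{\left(\left(W - 2\right)^{2},3 \right)} \right)} - 6682\right) + H = \left(\frac{4 \left(\left(\left(-5 - 2\right)^{2}\right)^{2} + 3^{2}\right)^{2}}{7} - 6682\right) + 4763 = \left(\frac{4 \left(\left(\left(-7\right)^{2}\right)^{2} + 9\right)^{2}}{7} - 6682\right) + 4763 = \left(\frac{4 \left(49^{2} + 9\right)^{2}}{7} - 6682\right) + 4763 = \left(\frac{4 \left(2401 + 9\right)^{2}}{7} - 6682\right) + 4763 = \left(\frac{4 \cdot 2410^{2}}{7} - 6682\right) + 4763 = \left(\frac{4}{7} \cdot 5808100 - 6682\right) + 4763 = \left(\frac{23232400}{7} - 6682\right) + 4763 = \frac{23185626}{7} + 4763 = \frac{23218967}{7}$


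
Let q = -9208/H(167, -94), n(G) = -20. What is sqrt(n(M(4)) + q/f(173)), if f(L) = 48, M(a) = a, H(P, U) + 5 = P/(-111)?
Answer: 3*sqrt(1523)/38 ≈ 3.0810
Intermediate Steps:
H(P, U) = -5 - P/111 (H(P, U) = -5 + P/(-111) = -5 + P*(-1/111) = -5 - P/111)
q = 511044/361 (q = -9208/(-5 - 1/111*167) = -9208/(-5 - 167/111) = -9208/(-722/111) = -9208*(-111/722) = 511044/361 ≈ 1415.6)
sqrt(n(M(4)) + q/f(173)) = sqrt(-20 + (511044/361)/48) = sqrt(-20 + (511044/361)*(1/48)) = sqrt(-20 + 42587/1444) = sqrt(13707/1444) = 3*sqrt(1523)/38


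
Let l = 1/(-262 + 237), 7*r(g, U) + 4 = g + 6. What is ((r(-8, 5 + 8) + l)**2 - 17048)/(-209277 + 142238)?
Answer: 522070351/2053069375 ≈ 0.25429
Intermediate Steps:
r(g, U) = 2/7 + g/7 (r(g, U) = -4/7 + (g + 6)/7 = -4/7 + (6 + g)/7 = -4/7 + (6/7 + g/7) = 2/7 + g/7)
l = -1/25 (l = 1/(-25) = -1/25 ≈ -0.040000)
((r(-8, 5 + 8) + l)**2 - 17048)/(-209277 + 142238) = (((2/7 + (1/7)*(-8)) - 1/25)**2 - 17048)/(-209277 + 142238) = (((2/7 - 8/7) - 1/25)**2 - 17048)/(-67039) = ((-6/7 - 1/25)**2 - 17048)*(-1/67039) = ((-157/175)**2 - 17048)*(-1/67039) = (24649/30625 - 17048)*(-1/67039) = -522070351/30625*(-1/67039) = 522070351/2053069375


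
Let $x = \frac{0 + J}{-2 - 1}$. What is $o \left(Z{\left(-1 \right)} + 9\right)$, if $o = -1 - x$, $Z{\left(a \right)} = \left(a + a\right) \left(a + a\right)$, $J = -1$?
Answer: $- \frac{52}{3} \approx -17.333$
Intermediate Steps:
$x = \frac{1}{3}$ ($x = \frac{0 - 1}{-2 - 1} = - \frac{1}{-3} = \left(-1\right) \left(- \frac{1}{3}\right) = \frac{1}{3} \approx 0.33333$)
$Z{\left(a \right)} = 4 a^{2}$ ($Z{\left(a \right)} = 2 a 2 a = 4 a^{2}$)
$o = - \frac{4}{3}$ ($o = -1 - \frac{1}{3} = - \frac{4}{3} \approx -1.3333$)
$o \left(Z{\left(-1 \right)} + 9\right) = - \frac{4 \left(4 \left(-1\right)^{2} + 9\right)}{3} = - \frac{4 \left(4 \cdot 1 + 9\right)}{3} = - \frac{4 \left(4 + 9\right)}{3} = \left(- \frac{4}{3}\right) 13 = - \frac{52}{3}$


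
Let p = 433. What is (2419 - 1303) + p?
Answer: 1549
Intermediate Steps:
(2419 - 1303) + p = (2419 - 1303) + 433 = 1116 + 433 = 1549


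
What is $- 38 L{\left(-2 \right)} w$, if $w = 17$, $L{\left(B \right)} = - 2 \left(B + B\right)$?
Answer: $-5168$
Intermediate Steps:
$L{\left(B \right)} = - 4 B$ ($L{\left(B \right)} = - 2 \cdot 2 B = - 4 B$)
$- 38 L{\left(-2 \right)} w = - 38 \left(\left(-4\right) \left(-2\right)\right) 17 = \left(-38\right) 8 \cdot 17 = \left(-304\right) 17 = -5168$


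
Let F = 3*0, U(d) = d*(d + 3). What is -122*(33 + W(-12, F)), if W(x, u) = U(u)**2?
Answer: -4026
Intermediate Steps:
U(d) = d*(3 + d)
F = 0
W(x, u) = u**2*(3 + u)**2 (W(x, u) = (u*(3 + u))**2 = u**2*(3 + u)**2)
-122*(33 + W(-12, F)) = -122*(33 + 0**2*(3 + 0)**2) = -122*(33 + 0*3**2) = -122*(33 + 0*9) = -122*(33 + 0) = -122*33 = -4026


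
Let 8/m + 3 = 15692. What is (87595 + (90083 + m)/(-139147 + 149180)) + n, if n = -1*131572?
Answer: -6920906737854/157407737 ≈ -43968.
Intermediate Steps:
m = 8/15689 (m = 8/(-3 + 15692) = 8/15689 ≈ 0.00050991)
n = -131572
(87595 + (90083 + m)/(-139147 + 149180)) + n = (87595 + (90083 + 8/15689)/(-139147 + 149180)) - 131572 = (87595 + (1413312195/15689)/10033) - 131572 = (87595 + (1413312195/15689)*(1/10033)) - 131572 = (87595 + 1413312195/157407737) - 131572 = 13789544034710/157407737 - 131572 = -6920906737854/157407737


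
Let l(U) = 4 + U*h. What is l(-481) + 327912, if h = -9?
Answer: 332245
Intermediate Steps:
l(U) = 4 - 9*U (l(U) = 4 + U*(-9) = 4 - 9*U)
l(-481) + 327912 = (4 - 9*(-481)) + 327912 = (4 + 4329) + 327912 = 4333 + 327912 = 332245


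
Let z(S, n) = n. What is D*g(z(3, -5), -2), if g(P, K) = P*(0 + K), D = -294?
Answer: -2940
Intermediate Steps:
g(P, K) = K*P (g(P, K) = P*K = K*P)
D*g(z(3, -5), -2) = -(-588)*(-5) = -294*10 = -2940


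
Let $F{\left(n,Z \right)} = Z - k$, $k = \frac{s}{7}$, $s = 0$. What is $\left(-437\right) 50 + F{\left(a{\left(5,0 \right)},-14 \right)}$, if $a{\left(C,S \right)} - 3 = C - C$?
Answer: $-21864$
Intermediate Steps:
$k = 0$ ($k = \frac{0}{7} = 0 \cdot \frac{1}{7} = 0$)
$a{\left(C,S \right)} = 3$ ($a{\left(C,S \right)} = 3 + \left(C - C\right) = 3 + 0 = 3$)
$F{\left(n,Z \right)} = Z$ ($F{\left(n,Z \right)} = Z - 0 = Z + 0 = Z$)
$\left(-437\right) 50 + F{\left(a{\left(5,0 \right)},-14 \right)} = \left(-437\right) 50 - 14 = -21850 - 14 = -21864$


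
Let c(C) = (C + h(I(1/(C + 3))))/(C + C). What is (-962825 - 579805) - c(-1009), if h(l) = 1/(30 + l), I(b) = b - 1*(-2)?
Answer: -100211495581653/64961438 ≈ -1.5426e+6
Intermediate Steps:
I(b) = 2 + b (I(b) = b + 2 = 2 + b)
c(C) = (C + 1/(32 + 1/(3 + C)))/(2*C) (c(C) = (C + 1/(30 + (2 + 1/(C + 3))))/(C + C) = (C + 1/(30 + (2 + 1/(3 + C))))/((2*C)) = (C + 1/(32 + 1/(3 + C)))*(1/(2*C)) = (C + 1/(32 + 1/(3 + C)))/(2*C))
(-962825 - 579805) - c(-1009) = (-962825 - 579805) - (3 - 1009 - 1009*(97 + 32*(-1009)))/(2*(-1009)*(97 + 32*(-1009))) = -1542630 - (-1)*(3 - 1009 - 1009*(97 - 32288))/(2*1009*(97 - 32288)) = -1542630 - (-1)*(3 - 1009 - 1009*(-32191))/(2*1009*(-32191)) = -1542630 - (-1)*(-1)*(3 - 1009 + 32480719)/(2*1009*32191) = -1542630 - (-1)*(-1)*32479713/(2*1009*32191) = -1542630 - 1*32479713/64961438 = -1542630 - 32479713/64961438 = -100211495581653/64961438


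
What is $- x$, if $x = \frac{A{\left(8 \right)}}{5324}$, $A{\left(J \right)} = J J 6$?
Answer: $- \frac{96}{1331} \approx -0.072126$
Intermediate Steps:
$A{\left(J \right)} = 6 J^{2}$ ($A{\left(J \right)} = J^{2} \cdot 6 = 6 J^{2}$)
$x = \frac{96}{1331}$ ($x = \frac{6 \cdot 8^{2}}{5324} = 6 \cdot 64 \cdot \frac{1}{5324} = 384 \cdot \frac{1}{5324} = \frac{96}{1331} \approx 0.072126$)
$- x = \left(-1\right) \frac{96}{1331} = - \frac{96}{1331}$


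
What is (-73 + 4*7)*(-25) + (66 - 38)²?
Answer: 1909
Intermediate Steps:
(-73 + 4*7)*(-25) + (66 - 38)² = (-73 + 28)*(-25) + 28² = -45*(-25) + 784 = 1125 + 784 = 1909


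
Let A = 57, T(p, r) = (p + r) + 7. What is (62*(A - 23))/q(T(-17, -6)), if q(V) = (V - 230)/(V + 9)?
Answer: 7378/123 ≈ 59.984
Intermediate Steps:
T(p, r) = 7 + p + r
q(V) = (-230 + V)/(9 + V)
(62*(A - 23))/q(T(-17, -6)) = (62*(57 - 23))/(((-230 + (7 - 17 - 6))/(9 + (7 - 17 - 6)))) = (62*34)/(((-230 - 16)/(9 - 16))) = 2108/((-246/(-7))) = 2108/((-⅐*(-246))) = 2108/(246/7) = 2108*(7/246) = 7378/123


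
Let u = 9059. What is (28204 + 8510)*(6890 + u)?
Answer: 585551586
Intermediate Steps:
(28204 + 8510)*(6890 + u) = (28204 + 8510)*(6890 + 9059) = 36714*15949 = 585551586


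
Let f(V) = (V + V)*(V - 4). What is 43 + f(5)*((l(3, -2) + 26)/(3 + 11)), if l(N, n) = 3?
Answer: 446/7 ≈ 63.714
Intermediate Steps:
f(V) = 2*V*(-4 + V) (f(V) = (2*V)*(-4 + V) = 2*V*(-4 + V))
43 + f(5)*((l(3, -2) + 26)/(3 + 11)) = 43 + (2*5*(-4 + 5))*((3 + 26)/(3 + 11)) = 43 + (2*5*1)*(29/14) = 43 + 10*(29*(1/14)) = 43 + 10*(29/14) = 43 + 145/7 = 446/7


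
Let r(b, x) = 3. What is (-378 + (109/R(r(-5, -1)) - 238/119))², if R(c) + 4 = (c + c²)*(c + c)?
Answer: 662084361/4624 ≈ 1.4318e+5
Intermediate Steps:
R(c) = -4 + 2*c*(c + c²) (R(c) = -4 + (c + c²)*(c + c) = -4 + (c + c²)*(2*c) = -4 + 2*c*(c + c²))
(-378 + (109/R(r(-5, -1)) - 238/119))² = (-378 + (109/(-4 + 2*3² + 2*3³) - 238/119))² = (-378 + (109/(-4 + 2*9 + 2*27) - 238*1/119))² = (-378 + (109/(-4 + 18 + 54) - 2))² = (-378 + (109/68 - 2))² = (-378 - 27/68)² = (-25731/68)² = 662084361/4624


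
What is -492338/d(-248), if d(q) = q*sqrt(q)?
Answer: -246169*I*sqrt(62)/15376 ≈ -126.06*I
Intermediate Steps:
d(q) = q**(3/2)
-492338/d(-248) = -492338*I*sqrt(62)/30752 = -246169*I*sqrt(62)/15376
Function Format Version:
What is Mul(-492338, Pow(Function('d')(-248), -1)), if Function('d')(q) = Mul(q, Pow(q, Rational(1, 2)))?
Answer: Mul(Rational(-246169, 15376), I, Pow(62, Rational(1, 2))) ≈ Mul(-126.06, I)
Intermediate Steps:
Function('d')(q) = Pow(q, Rational(3, 2))
Mul(-492338, Pow(Function('d')(-248), -1)) = Mul(-492338, Pow(Pow(-248, Rational(3, 2)), -1)) = Mul(-492338, Pow(Mul(-496, I, Pow(62, Rational(1, 2))), -1)) = Mul(-492338, Mul(Rational(1, 30752), I, Pow(62, Rational(1, 2)))) = Mul(Rational(-246169, 15376), I, Pow(62, Rational(1, 2)))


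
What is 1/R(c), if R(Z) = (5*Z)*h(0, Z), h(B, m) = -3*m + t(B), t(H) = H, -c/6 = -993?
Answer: -1/532466460 ≈ -1.8781e-9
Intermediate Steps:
c = 5958 (c = -6*(-993) = 5958)
h(B, m) = B - 3*m (h(B, m) = -3*m + B = B - 3*m)
R(Z) = -15*Z² (R(Z) = (5*Z)*(0 - 3*Z) = (5*Z)*(-3*Z) = -15*Z²)
1/R(c) = 1/(-15*5958²) = 1/(-15*35497764) = 1/(-532466460) = -1/532466460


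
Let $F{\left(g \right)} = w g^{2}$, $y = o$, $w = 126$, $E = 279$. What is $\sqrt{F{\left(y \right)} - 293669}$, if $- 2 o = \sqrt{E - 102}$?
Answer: $\frac{i \sqrt{1152374}}{2} \approx 536.74 i$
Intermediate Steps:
$o = - \frac{\sqrt{177}}{2}$ ($o = - \frac{\sqrt{279 - 102}}{2} = - \frac{\sqrt{177}}{2} \approx -6.6521$)
$y = - \frac{\sqrt{177}}{2} \approx -6.6521$
$F{\left(g \right)} = 126 g^{2}$
$\sqrt{F{\left(y \right)} - 293669} = \sqrt{126 \left(- \frac{\sqrt{177}}{2}\right)^{2} - 293669} = \sqrt{126 \cdot \frac{177}{4} - 293669} = \sqrt{\frac{11151}{2} - 293669} = \sqrt{- \frac{576187}{2}} = \frac{i \sqrt{1152374}}{2}$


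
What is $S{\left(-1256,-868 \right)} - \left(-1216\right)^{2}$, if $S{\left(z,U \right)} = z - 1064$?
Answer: $-1480976$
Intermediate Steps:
$S{\left(z,U \right)} = -1064 + z$
$S{\left(-1256,-868 \right)} - \left(-1216\right)^{2} = \left(-1064 - 1256\right) - \left(-1216\right)^{2} = -2320 - 1478656 = -1480976$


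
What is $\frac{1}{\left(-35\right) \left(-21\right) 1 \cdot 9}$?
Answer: $\frac{1}{6615} \approx 0.00015117$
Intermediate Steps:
$\frac{1}{\left(-35\right) \left(-21\right) 1 \cdot 9} = \frac{1}{735 \cdot 9} = \frac{1}{6615}$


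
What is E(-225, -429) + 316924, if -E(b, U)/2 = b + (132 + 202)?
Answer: 316706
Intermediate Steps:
E(b, U) = -668 - 2*b (E(b, U) = -2*(b + (132 + 202)) = -2*(b + 334) = -2*(334 + b) = -668 - 2*b)
E(-225, -429) + 316924 = (-668 - 2*(-225)) + 316924 = (-668 + 450) + 316924 = -218 + 316924 = 316706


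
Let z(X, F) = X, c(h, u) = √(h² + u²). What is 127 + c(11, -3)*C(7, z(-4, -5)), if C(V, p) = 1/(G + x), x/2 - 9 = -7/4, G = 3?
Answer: 127 + 2*√130/35 ≈ 127.65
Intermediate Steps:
x = 29/2 (x = 18 + 2*(-7/4) = 18 - 7/2 = 29/2 ≈ 14.500)
C(V, p) = 2/35 (C(V, p) = 1/(3 + 29/2) = 1/(35/2) = 2/35)
127 + c(11, -3)*C(7, z(-4, -5)) = 127 + √(11² + (-3)²)*(2/35) = 127 + √(121 + 9)*(2/35) = 127 + √130*(2/35) = 127 + 2*√130/35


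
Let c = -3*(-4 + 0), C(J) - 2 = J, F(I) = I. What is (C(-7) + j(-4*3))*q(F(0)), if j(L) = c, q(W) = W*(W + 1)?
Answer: 0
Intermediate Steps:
C(J) = 2 + J
q(W) = W*(1 + W)
c = 12 (c = -3*(-4) = 12)
j(L) = 12
(C(-7) + j(-4*3))*q(F(0)) = ((2 - 7) + 12)*(0*(1 + 0)) = (-5 + 12)*(0*1) = 7*0 = 0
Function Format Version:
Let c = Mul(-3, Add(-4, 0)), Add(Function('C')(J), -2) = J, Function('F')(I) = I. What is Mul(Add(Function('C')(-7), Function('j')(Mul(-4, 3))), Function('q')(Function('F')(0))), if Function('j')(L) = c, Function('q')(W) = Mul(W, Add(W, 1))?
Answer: 0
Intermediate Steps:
Function('C')(J) = Add(2, J)
Function('q')(W) = Mul(W, Add(1, W))
c = 12 (c = Mul(-3, -4) = 12)
Function('j')(L) = 12
Mul(Add(Function('C')(-7), Function('j')(Mul(-4, 3))), Function('q')(Function('F')(0))) = Mul(Add(Add(2, -7), 12), Mul(0, Add(1, 0))) = Mul(Add(-5, 12), Mul(0, 1)) = Mul(7, 0) = 0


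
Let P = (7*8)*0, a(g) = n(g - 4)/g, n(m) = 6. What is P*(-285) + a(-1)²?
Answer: 36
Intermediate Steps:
a(g) = 6/g
P = 0 (P = 56*0 = 0)
P*(-285) + a(-1)² = 0*(-285) + (6/(-1))² = 0 + (6*(-1))² = 0 + (-6)² = 0 + 36 = 36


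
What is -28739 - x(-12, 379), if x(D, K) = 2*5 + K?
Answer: -29128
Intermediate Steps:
x(D, K) = 10 + K
-28739 - x(-12, 379) = -28739 - (10 + 379) = -28739 - 1*389 = -28739 - 389 = -29128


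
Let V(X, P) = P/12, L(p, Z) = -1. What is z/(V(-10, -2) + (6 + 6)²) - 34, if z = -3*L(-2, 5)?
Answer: -29324/863 ≈ -33.979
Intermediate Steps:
z = 3 (z = -3*(-1) = 3)
V(X, P) = P/12 (V(X, P) = P*(1/12) = P/12)
z/(V(-10, -2) + (6 + 6)²) - 34 = 3/((1/12)*(-2) + (6 + 6)²) - 34 = 3/(-⅙ + 12²) - 34 = 3/(-⅙ + 144) - 34 = 3/(863/6) - 34 = 3*(6/863) - 34 = 18/863 - 34 = -29324/863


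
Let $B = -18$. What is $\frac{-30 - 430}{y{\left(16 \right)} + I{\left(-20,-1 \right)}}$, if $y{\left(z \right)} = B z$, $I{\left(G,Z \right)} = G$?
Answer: $\frac{115}{77} \approx 1.4935$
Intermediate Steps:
$y{\left(z \right)} = - 18 z$
$\frac{-30 - 430}{y{\left(16 \right)} + I{\left(-20,-1 \right)}} = \frac{-30 - 430}{\left(-18\right) 16 - 20} = - \frac{460}{-288 - 20} = - \frac{460}{-308} = \left(-460\right) \left(- \frac{1}{308}\right) = \frac{115}{77}$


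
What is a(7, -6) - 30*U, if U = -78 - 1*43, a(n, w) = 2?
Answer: 3632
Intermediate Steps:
U = -121 (U = -78 - 43 = -121)
a(7, -6) - 30*U = 2 - 30*(-121) = 2 + 3630 = 3632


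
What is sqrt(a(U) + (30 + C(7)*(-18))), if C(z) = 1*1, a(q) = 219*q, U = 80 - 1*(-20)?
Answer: 2*sqrt(5478) ≈ 148.03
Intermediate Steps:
U = 100 (U = 80 + 20 = 100)
C(z) = 1
sqrt(a(U) + (30 + C(7)*(-18))) = sqrt(219*100 + (30 + 1*(-18))) = sqrt(21900 + (30 - 18)) = sqrt(21900 + 12) = sqrt(21912) = 2*sqrt(5478)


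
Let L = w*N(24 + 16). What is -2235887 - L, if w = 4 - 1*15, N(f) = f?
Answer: -2235447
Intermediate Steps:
w = -11 (w = 4 - 15 = -11)
L = -440 (L = -11*(24 + 16) = -11*40 = -440)
-2235887 - L = -2235887 - 1*(-440) = -2235887 + 440 = -2235447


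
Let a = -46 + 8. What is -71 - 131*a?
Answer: 4907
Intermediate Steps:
a = -38
-71 - 131*a = -71 - 131*(-38) = -71 + 4978 = 4907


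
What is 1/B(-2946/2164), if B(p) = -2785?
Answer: -1/2785 ≈ -0.00035907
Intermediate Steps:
1/B(-2946/2164) = 1/(-2785) = -1/2785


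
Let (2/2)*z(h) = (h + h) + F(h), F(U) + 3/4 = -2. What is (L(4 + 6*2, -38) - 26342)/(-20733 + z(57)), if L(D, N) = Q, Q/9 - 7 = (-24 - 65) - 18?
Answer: 108968/82487 ≈ 1.3210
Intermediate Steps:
F(U) = -11/4 (F(U) = -¾ - 2 = -11/4)
Q = -900 (Q = 63 + 9*((-24 - 65) - 18) = 63 + 9*(-89 - 18) = 63 + 9*(-107) = 63 - 963 = -900)
z(h) = -11/4 + 2*h (z(h) = (h + h) - 11/4 = 2*h - 11/4 = -11/4 + 2*h)
L(D, N) = -900
(L(4 + 6*2, -38) - 26342)/(-20733 + z(57)) = (-900 - 26342)/(-20733 + (-11/4 + 2*57)) = -27242/(-20733 + (-11/4 + 114)) = -27242/(-20733 + 445/4) = -27242/(-82487/4) = -27242*(-4/82487) = 108968/82487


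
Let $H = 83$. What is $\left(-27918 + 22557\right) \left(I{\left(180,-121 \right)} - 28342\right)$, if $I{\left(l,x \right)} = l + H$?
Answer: $150531519$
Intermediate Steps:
$I{\left(l,x \right)} = 83 + l$ ($I{\left(l,x \right)} = l + 83 = 83 + l$)
$\left(-27918 + 22557\right) \left(I{\left(180,-121 \right)} - 28342\right) = \left(-27918 + 22557\right) \left(\left(83 + 180\right) - 28342\right) = - 5361 \left(263 - 28342\right) = \left(-5361\right) \left(-28079\right) = 150531519$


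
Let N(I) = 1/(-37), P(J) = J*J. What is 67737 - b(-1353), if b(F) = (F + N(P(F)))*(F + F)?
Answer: -132961503/37 ≈ -3.5936e+6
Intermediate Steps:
P(J) = J**2
N(I) = -1/37
b(F) = 2*F*(-1/37 + F) (b(F) = (F - 1/37)*(F + F) = (-1/37 + F)*(2*F) = 2*F*(-1/37 + F))
67737 - b(-1353) = 67737 - 2*(-1353)*(-1 + 37*(-1353))/37 = 67737 - 2*(-1353)*(-1 - 50061)/37 = 67737 - 2*(-1353)*(-50062)/37 = 67737 - 1*135467772/37 = 67737 - 135467772/37 = -132961503/37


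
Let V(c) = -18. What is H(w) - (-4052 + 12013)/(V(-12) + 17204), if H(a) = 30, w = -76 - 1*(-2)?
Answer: 507619/17186 ≈ 29.537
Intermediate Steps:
w = -74 (w = -76 + 2 = -74)
H(w) - (-4052 + 12013)/(V(-12) + 17204) = 30 - (-4052 + 12013)/(-18 + 17204) = 30 - 7961/17186 = 507619/17186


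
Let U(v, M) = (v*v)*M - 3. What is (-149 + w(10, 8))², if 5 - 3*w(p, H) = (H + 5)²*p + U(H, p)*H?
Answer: 52243984/9 ≈ 5.8049e+6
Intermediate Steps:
U(v, M) = -3 + M*v² (U(v, M) = v²*M - 3 = M*v² - 3 = -3 + M*v²)
w(p, H) = 5/3 - H*(-3 + p*H²)/3 - p*(5 + H)²/3 (w(p, H) = 5/3 - ((H + 5)²*p + (-3 + p*H²)*H)/3 = 5/3 - ((5 + H)²*p + H*(-3 + p*H²))/3 = 5/3 - (p*(5 + H)² + H*(-3 + p*H²))/3 = 5/3 - (H*(-3 + p*H²) + p*(5 + H)²)/3 = 5/3 + (-H*(-3 + p*H²)/3 - p*(5 + H)²/3) = 5/3 - H*(-3 + p*H²)/3 - p*(5 + H)²/3)
(-149 + w(10, 8))² = (-149 + (5/3 - ⅓*8*(-3 + 10*8²) - ⅓*10*(5 + 8)²))² = (-149 + (5/3 - ⅓*8*(-3 + 10*64) - ⅓*10*13²))² = (-149 + (5/3 - ⅓*8*(-3 + 640) - ⅓*10*169))² = (-149 + (5/3 - ⅓*8*637 - 1690/3))² = (-149 + (5/3 - 5096/3 - 1690/3))² = (-149 - 6781/3)² = (-7228/3)² = 52243984/9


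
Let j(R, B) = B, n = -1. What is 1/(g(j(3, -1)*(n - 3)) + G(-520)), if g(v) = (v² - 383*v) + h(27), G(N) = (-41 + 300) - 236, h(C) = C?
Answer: -1/1466 ≈ -0.00068213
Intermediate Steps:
G(N) = 23 (G(N) = 259 - 236 = 23)
g(v) = 27 + v² - 383*v (g(v) = (v² - 383*v) + 27 = 27 + v² - 383*v)
1/(g(j(3, -1)*(n - 3)) + G(-520)) = 1/((27 + (-(-1 - 3))² - (-383)*(-1 - 3)) + 23) = 1/((27 + (-1*(-4))² - (-383)*(-4)) + 23) = 1/((27 + 4² - 383*4) + 23) = 1/((27 + 16 - 1532) + 23) = 1/(-1489 + 23) = 1/(-1466) = -1/1466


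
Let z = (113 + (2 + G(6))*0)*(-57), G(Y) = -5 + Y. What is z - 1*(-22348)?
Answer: 15907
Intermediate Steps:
z = -6441 (z = (113 + (2 + (-5 + 6))*0)*(-57) = (113 + (2 + 1)*0)*(-57) = (113 + 3*0)*(-57) = (113 + 0)*(-57) = 113*(-57) = -6441)
z - 1*(-22348) = -6441 - 1*(-22348) = -6441 + 22348 = 15907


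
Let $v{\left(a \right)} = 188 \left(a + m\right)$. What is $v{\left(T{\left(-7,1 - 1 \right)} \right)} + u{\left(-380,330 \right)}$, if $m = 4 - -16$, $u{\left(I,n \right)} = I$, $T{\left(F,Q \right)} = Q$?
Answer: $3380$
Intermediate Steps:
$m = 20$ ($m = 4 + 16 = 20$)
$v{\left(a \right)} = 3760 + 188 a$ ($v{\left(a \right)} = 188 \left(a + 20\right) = 188 \left(20 + a\right) = 3760 + 188 a$)
$v{\left(T{\left(-7,1 - 1 \right)} \right)} + u{\left(-380,330 \right)} = \left(3760 + 188 \left(1 - 1\right)\right) - 380 = \left(3760 + 188 \cdot 0\right) - 380 = \left(3760 + 0\right) - 380 = 3760 - 380 = 3380$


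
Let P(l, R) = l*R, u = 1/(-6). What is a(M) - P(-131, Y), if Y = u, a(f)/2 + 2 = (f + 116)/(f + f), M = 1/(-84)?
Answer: -58613/6 ≈ -9768.8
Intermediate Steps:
M = -1/84 ≈ -0.011905
a(f) = -4 + (116 + f)/f (a(f) = -4 + 2*((f + 116)/(f + f)) = -4 + 2*((116 + f)/((2*f))) = -4 + 2*((116 + f)*(1/(2*f))) = -4 + 2*((116 + f)/(2*f)) = -4 + (116 + f)/f)
u = -⅙ ≈ -0.16667
Y = -⅙ ≈ -0.16667
P(l, R) = R*l
a(M) - P(-131, Y) = (-3 + 116/(-1/84)) - (-1)*(-131)/6 = (-3 + 116*(-84)) - 1*131/6 = (-3 - 9744) - 131/6 = -9747 - 131/6 = -58613/6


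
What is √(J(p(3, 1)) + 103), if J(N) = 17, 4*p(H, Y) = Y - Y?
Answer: 2*√30 ≈ 10.954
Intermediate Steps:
p(H, Y) = 0 (p(H, Y) = (Y - Y)/4 = (¼)*0 = 0)
√(J(p(3, 1)) + 103) = √(17 + 103) = √120 = 2*√30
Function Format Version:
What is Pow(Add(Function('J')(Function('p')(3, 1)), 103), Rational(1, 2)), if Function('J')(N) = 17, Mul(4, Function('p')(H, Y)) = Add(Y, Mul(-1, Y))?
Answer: Mul(2, Pow(30, Rational(1, 2))) ≈ 10.954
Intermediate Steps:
Function('p')(H, Y) = 0 (Function('p')(H, Y) = Mul(Rational(1, 4), Add(Y, Mul(-1, Y))) = Mul(Rational(1, 4), 0) = 0)
Pow(Add(Function('J')(Function('p')(3, 1)), 103), Rational(1, 2)) = Pow(Add(17, 103), Rational(1, 2)) = Pow(120, Rational(1, 2)) = Mul(2, Pow(30, Rational(1, 2)))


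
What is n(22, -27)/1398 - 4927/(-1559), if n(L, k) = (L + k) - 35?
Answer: 3412793/1089741 ≈ 3.1317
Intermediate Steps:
n(L, k) = -35 + L + k
n(22, -27)/1398 - 4927/(-1559) = (-35 + 22 - 27)/1398 - 4927/(-1559) = -40*1/1398 - 4927*(-1/1559) = -20/699 + 4927/1559 = 3412793/1089741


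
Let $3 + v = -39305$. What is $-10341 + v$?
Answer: $-49649$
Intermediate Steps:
$v = -39308$ ($v = -3 - 39305 = -39308$)
$-10341 + v = -10341 - 39308 = -49649$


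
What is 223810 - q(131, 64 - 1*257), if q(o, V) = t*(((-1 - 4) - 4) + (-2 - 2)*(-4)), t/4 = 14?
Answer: 223418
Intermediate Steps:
t = 56 (t = 4*14 = 56)
q(o, V) = 392 (q(o, V) = 56*(((-1 - 4) - 4) + (-2 - 2)*(-4)) = 56*((-5 - 4) - 4*(-4)) = 56*(-9 + 16) = 56*7 = 392)
223810 - q(131, 64 - 1*257) = 223810 - 1*392 = 223810 - 392 = 223418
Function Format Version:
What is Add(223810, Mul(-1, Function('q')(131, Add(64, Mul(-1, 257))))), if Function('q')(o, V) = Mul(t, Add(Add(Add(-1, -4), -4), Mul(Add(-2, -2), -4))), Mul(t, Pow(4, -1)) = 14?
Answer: 223418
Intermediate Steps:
t = 56 (t = Mul(4, 14) = 56)
Function('q')(o, V) = 392 (Function('q')(o, V) = Mul(56, Add(Add(Add(-1, -4), -4), Mul(Add(-2, -2), -4))) = Mul(56, Add(Add(-5, -4), Mul(-4, -4))) = Mul(56, Add(-9, 16)) = Mul(56, 7) = 392)
Add(223810, Mul(-1, Function('q')(131, Add(64, Mul(-1, 257))))) = Add(223810, Mul(-1, 392)) = Add(223810, -392) = 223418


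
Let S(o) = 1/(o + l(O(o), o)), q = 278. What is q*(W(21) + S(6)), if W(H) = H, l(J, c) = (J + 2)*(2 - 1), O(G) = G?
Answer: 41005/7 ≈ 5857.9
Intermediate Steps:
l(J, c) = 2 + J (l(J, c) = (2 + J)*1 = 2 + J)
S(o) = 1/(2 + 2*o) (S(o) = 1/(o + (2 + o)) = 1/(2 + 2*o))
q*(W(21) + S(6)) = 278*(21 + 1/(2*(1 + 6))) = 278*(21 + (½)/7) = 278*(21 + (½)*(⅐)) = 278*(21 + 1/14) = 278*(295/14) = 41005/7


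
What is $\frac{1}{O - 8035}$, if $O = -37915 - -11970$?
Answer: $- \frac{1}{33980} \approx -2.9429 \cdot 10^{-5}$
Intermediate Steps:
$O = -25945$ ($O = -37915 + 11970 = -25945$)
$\frac{1}{O - 8035} = \frac{1}{-25945 - 8035} = \frac{1}{-33980} = - \frac{1}{33980}$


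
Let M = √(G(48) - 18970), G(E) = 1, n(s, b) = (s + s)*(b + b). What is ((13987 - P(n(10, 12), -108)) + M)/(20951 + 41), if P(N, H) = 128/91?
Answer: 1272689/1910272 + I*√18969/20992 ≈ 0.66623 + 0.006561*I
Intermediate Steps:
n(s, b) = 4*b*s (n(s, b) = (2*s)*(2*b) = 4*b*s)
P(N, H) = 128/91 (P(N, H) = 128*(1/91) = 128/91)
M = I*√18969 (M = √(1 - 18970) = √(-18969) = I*√18969 ≈ 137.73*I)
((13987 - P(n(10, 12), -108)) + M)/(20951 + 41) = ((13987 - 1*128/91) + I*√18969)/(20951 + 41) = ((13987 - 128/91) + I*√18969)/20992 = (1272689/91 + I*√18969)*(1/20992) = 1272689/1910272 + I*√18969/20992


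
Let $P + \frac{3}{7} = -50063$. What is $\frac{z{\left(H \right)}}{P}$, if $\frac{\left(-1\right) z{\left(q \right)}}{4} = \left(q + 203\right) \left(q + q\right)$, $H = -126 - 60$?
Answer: $- \frac{44268}{87611} \approx -0.50528$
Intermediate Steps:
$P = - \frac{350444}{7}$ ($P = - \frac{3}{7} - 50063 = - \frac{350444}{7} \approx -50063.0$)
$H = -186$
$z{\left(q \right)} = - 8 q \left(203 + q\right)$ ($z{\left(q \right)} = - 4 \left(q + 203\right) \left(q + q\right) = - 4 \left(203 + q\right) 2 q = - 4 \cdot 2 q \left(203 + q\right) = - 8 q \left(203 + q\right)$)
$\frac{z{\left(H \right)}}{P} = \frac{\left(-8\right) \left(-186\right) \left(203 - 186\right)}{- \frac{350444}{7}} = \left(-8\right) \left(-186\right) 17 \left(- \frac{7}{350444}\right) = 25296 \left(- \frac{7}{350444}\right) = - \frac{44268}{87611}$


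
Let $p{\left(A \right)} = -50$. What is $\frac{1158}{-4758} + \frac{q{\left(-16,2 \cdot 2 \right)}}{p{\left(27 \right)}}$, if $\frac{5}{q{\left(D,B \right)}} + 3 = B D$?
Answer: $- \frac{128517}{531310} \approx -0.24189$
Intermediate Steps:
$q{\left(D,B \right)} = \frac{5}{-3 + B D}$
$\frac{1158}{-4758} + \frac{q{\left(-16,2 \cdot 2 \right)}}{p{\left(27 \right)}} = \frac{1158}{-4758} + \frac{5 \frac{1}{-3 + 2 \cdot 2 \left(-16\right)}}{-50} = 1158 \left(- \frac{1}{4758}\right) + \frac{5}{-3 + 4 \left(-16\right)} \left(- \frac{1}{50}\right) = - \frac{193}{793} + \frac{5}{-3 - 64} \left(- \frac{1}{50}\right) = - \frac{193}{793} + \frac{5}{-67} \left(- \frac{1}{50}\right) = - \frac{193}{793} + 5 \left(- \frac{1}{67}\right) \left(- \frac{1}{50}\right) = - \frac{193}{793} - - \frac{1}{670} = - \frac{193}{793} + \frac{1}{670} = - \frac{128517}{531310}$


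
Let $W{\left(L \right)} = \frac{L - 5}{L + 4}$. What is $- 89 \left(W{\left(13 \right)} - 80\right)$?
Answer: $\frac{120328}{17} \approx 7078.1$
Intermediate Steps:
$W{\left(L \right)} = \frac{-5 + L}{4 + L}$
$- 89 \left(W{\left(13 \right)} - 80\right) = - 89 \left(\frac{-5 + 13}{4 + 13} - 80\right) = - 89 \left(\frac{1}{17} \cdot 8 - 80\right) = - 89 \left(\frac{8}{17} - 80\right) = \left(-89\right) \left(- \frac{1352}{17}\right) = \frac{120328}{17}$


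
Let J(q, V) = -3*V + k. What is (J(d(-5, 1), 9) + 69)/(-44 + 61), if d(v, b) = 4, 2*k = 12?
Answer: 48/17 ≈ 2.8235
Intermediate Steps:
k = 6 (k = (1/2)*12 = 6)
J(q, V) = 6 - 3*V (J(q, V) = -3*V + 6 = 6 - 3*V)
(J(d(-5, 1), 9) + 69)/(-44 + 61) = ((6 - 3*9) + 69)/(-44 + 61) = ((6 - 27) + 69)/17 = (-21 + 69)*(1/17) = 48*(1/17) = 48/17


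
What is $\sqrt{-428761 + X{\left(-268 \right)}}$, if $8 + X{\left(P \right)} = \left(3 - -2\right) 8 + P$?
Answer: $i \sqrt{428997} \approx 654.98 i$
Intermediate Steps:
$X{\left(P \right)} = 32 + P$ ($X{\left(P \right)} = -8 + \left(\left(3 - -2\right) 8 + P\right) = -8 + \left(\left(3 + 2\right) 8 + P\right) = -8 + \left(5 \cdot 8 + P\right) = -8 + \left(40 + P\right) = 32 + P$)
$\sqrt{-428761 + X{\left(-268 \right)}} = \sqrt{-428761 + \left(32 - 268\right)} = \sqrt{-428761 - 236} = \sqrt{-428997} = i \sqrt{428997}$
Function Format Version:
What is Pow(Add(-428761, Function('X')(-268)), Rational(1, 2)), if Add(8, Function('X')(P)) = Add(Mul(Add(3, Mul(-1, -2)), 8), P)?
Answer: Mul(I, Pow(428997, Rational(1, 2))) ≈ Mul(654.98, I)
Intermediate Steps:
Function('X')(P) = Add(32, P) (Function('X')(P) = Add(-8, Add(Mul(Add(3, Mul(-1, -2)), 8), P)) = Add(-8, Add(Mul(Add(3, 2), 8), P)) = Add(-8, Add(Mul(5, 8), P)) = Add(-8, Add(40, P)) = Add(32, P))
Pow(Add(-428761, Function('X')(-268)), Rational(1, 2)) = Pow(Add(-428761, Add(32, -268)), Rational(1, 2)) = Pow(Add(-428761, -236), Rational(1, 2)) = Pow(-428997, Rational(1, 2)) = Mul(I, Pow(428997, Rational(1, 2)))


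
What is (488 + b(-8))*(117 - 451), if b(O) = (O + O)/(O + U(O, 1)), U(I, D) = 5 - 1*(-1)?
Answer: -165664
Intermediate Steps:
U(I, D) = 6 (U(I, D) = 5 + 1 = 6)
b(O) = 2*O/(6 + O) (b(O) = (O + O)/(O + 6) = (2*O)/(6 + O) = 2*O/(6 + O))
(488 + b(-8))*(117 - 451) = (488 + 2*(-8)/(6 - 8))*(117 - 451) = (488 + 2*(-8)/(-2))*(-334) = (488 + 2*(-8)*(-1/2))*(-334) = (488 + 8)*(-334) = 496*(-334) = -165664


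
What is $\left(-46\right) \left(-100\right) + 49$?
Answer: $4649$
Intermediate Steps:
$\left(-46\right) \left(-100\right) + 49 = 4600 + 49 = 4649$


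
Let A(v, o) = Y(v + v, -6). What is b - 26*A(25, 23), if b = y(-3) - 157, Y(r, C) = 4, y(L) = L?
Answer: -264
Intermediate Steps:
A(v, o) = 4
b = -160 (b = -3 - 157 = -160)
b - 26*A(25, 23) = -160 - 26*4 = -160 - 104 = -264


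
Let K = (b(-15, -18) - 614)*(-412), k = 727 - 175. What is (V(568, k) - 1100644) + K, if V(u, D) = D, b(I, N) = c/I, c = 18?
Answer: -4233148/5 ≈ -8.4663e+5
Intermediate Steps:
b(I, N) = 18/I
k = 552
K = 1267312/5 (K = (18/(-15) - 614)*(-412) = (18*(-1/15) - 614)*(-412) = (-6/5 - 614)*(-412) = -3076/5*(-412) = 1267312/5 ≈ 2.5346e+5)
(V(568, k) - 1100644) + K = (552 - 1100644) + 1267312/5 = -1100092 + 1267312/5 = -4233148/5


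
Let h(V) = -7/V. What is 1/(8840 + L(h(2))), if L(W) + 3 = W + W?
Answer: 1/8830 ≈ 0.00011325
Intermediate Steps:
L(W) = -3 + 2*W (L(W) = -3 + (W + W) = -3 + 2*W)
1/(8840 + L(h(2))) = 1/(8840 + (-3 + 2*(-7/2))) = 1/(8840 + (-3 - 7)) = 1/(8840 - 10) = 1/8830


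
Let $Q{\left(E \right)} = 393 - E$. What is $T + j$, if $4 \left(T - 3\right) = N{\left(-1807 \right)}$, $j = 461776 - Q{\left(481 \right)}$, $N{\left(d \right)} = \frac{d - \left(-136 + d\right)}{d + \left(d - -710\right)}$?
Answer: $\frac{670630867}{1452} \approx 4.6187 \cdot 10^{5}$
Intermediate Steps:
$N{\left(d \right)} = \frac{136}{710 + 2 d}$ ($N{\left(d \right)} = \frac{136}{d + \left(d + 710\right)} = \frac{136}{d + \left(710 + d\right)} = \frac{136}{710 + 2 d}$)
$j = 461864$ ($j = 461776 - \left(393 - 481\right) = 461776 - -88 = 461776 + 88 = 461864$)
$T = \frac{4339}{1452}$ ($T = 3 + \frac{68 \frac{1}{355 - 1807}}{4} = 3 + \frac{68 \frac{1}{-1452}}{4} = 3 + \frac{68 \left(- \frac{1}{1452}\right)}{4} = 3 + \frac{1}{4} \left(- \frac{17}{363}\right) = 3 - \frac{17}{1452} = \frac{4339}{1452} \approx 2.9883$)
$T + j = \frac{4339}{1452} + 461864 = \frac{670630867}{1452}$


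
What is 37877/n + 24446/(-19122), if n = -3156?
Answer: -133572595/10058172 ≈ -13.280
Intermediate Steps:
37877/n + 24446/(-19122) = 37877/(-3156) + 24446/(-19122) = 37877*(-1/3156) + 24446*(-1/19122) = -37877/3156 - 12223/9561 = -133572595/10058172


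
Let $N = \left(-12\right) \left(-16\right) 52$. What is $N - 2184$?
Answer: $7800$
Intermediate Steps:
$N = 9984$ ($N = 192 \cdot 52 = 9984$)
$N - 2184 = 9984 - 2184 = 7800$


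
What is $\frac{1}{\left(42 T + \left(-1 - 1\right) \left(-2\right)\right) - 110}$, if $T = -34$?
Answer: $- \frac{1}{1534} \approx -0.00065189$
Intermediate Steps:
$\frac{1}{\left(42 T + \left(-1 - 1\right) \left(-2\right)\right) - 110} = \frac{1}{\left(42 \left(-34\right) + \left(-1 - 1\right) \left(-2\right)\right) - 110} = \frac{1}{\left(-1428 - -4\right) - 110} = \frac{1}{\left(-1428 + 4\right) - 110} = \frac{1}{-1424 - 110} = \frac{1}{-1534} = - \frac{1}{1534}$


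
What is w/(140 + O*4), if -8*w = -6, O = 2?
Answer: 3/592 ≈ 0.0050676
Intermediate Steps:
w = ¾ (w = -⅛*(-6) = ¾ ≈ 0.75000)
w/(140 + O*4) = (¾)/(140 + 2*4) = (¾)/(140 + 8) = (¾)/148 = (1/148)*(¾) = 3/592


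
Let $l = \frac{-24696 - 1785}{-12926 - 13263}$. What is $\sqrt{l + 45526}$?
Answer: $\frac{\sqrt{31225325273155}}{26189} \approx 213.37$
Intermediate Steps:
$l = \frac{26481}{26189}$ ($l = - \frac{26481}{-26189} = \left(-26481\right) \left(- \frac{1}{26189}\right) = \frac{26481}{26189} \approx 1.0112$)
$\sqrt{l + 45526} = \sqrt{\frac{26481}{26189} + 45526} = \sqrt{\frac{1192306895}{26189}} = \frac{\sqrt{31225325273155}}{26189}$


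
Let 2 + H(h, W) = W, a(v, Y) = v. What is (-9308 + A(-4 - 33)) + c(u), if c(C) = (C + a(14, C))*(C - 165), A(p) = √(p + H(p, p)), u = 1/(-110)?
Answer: -140561189/12100 + 2*I*√19 ≈ -11617.0 + 8.7178*I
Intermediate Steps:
u = -1/110 ≈ -0.0090909
H(h, W) = -2 + W
A(p) = √(-2 + 2*p) (A(p) = √(p + (-2 + p)) = √(-2 + 2*p))
c(C) = (-165 + C)*(14 + C) (c(C) = (C + 14)*(C - 165) = (14 + C)*(-165 + C) = (-165 + C)*(14 + C))
(-9308 + A(-4 - 33)) + c(u) = (-9308 + √(-2 + 2*(-4 - 33))) + (-2310 + (-1/110)² - 151*(-1/110)) = (-9308 + √(-2 + 2*(-37))) + (-2310 + 1/12100 + 151/110) = (-9308 + √(-2 - 74)) - 27934389/12100 = (-9308 + √(-76)) - 27934389/12100 = (-9308 + 2*I*√19) - 27934389/12100 = -140561189/12100 + 2*I*√19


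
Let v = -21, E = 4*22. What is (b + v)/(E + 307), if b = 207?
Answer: 186/395 ≈ 0.47089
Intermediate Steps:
E = 88
(b + v)/(E + 307) = (207 - 21)/(88 + 307) = 186/395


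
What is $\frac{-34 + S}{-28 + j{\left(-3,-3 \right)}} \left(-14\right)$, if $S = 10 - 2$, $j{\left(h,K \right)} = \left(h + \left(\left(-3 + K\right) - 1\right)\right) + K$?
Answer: $- \frac{364}{41} \approx -8.8781$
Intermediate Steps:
$j{\left(h,K \right)} = -4 + h + 2 K$ ($j{\left(h,K \right)} = \left(h + \left(-4 + K\right)\right) + K = \left(-4 + K + h\right) + K = -4 + h + 2 K$)
$S = 8$
$\frac{-34 + S}{-28 + j{\left(-3,-3 \right)}} \left(-14\right) = \frac{-34 + 8}{-28 - 13} \left(-14\right) = - \frac{26}{-28 - 13} \left(-14\right) = - \frac{26}{-41} \left(-14\right) = \left(-26\right) \left(- \frac{1}{41}\right) \left(-14\right) = \frac{26}{41} \left(-14\right) = - \frac{364}{41}$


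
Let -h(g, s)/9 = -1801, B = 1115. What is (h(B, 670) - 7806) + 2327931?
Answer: 2336334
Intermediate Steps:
h(g, s) = 16209 (h(g, s) = -9*(-1801) = 16209)
(h(B, 670) - 7806) + 2327931 = (16209 - 7806) + 2327931 = 8403 + 2327931 = 2336334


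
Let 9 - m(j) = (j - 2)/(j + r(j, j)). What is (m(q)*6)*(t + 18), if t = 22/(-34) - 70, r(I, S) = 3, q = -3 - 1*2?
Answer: -29535/17 ≈ -1737.4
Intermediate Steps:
q = -5 (q = -3 - 2 = -5)
t = -1201/17 (t = 22*(-1/34) - 70 = -11/17 - 70 = -1201/17 ≈ -70.647)
m(j) = 9 - (-2 + j)/(3 + j) (m(j) = 9 - (j - 2)/(j + 3) = 9 - (-2 + j)/(3 + j))
(m(q)*6)*(t + 18) = (((29 + 8*(-5))/(3 - 5))*6)*(-1201/17 + 18) = (((29 - 40)/(-2))*6)*(-895/17) = (-½*(-11)*6)*(-895/17) = ((11/2)*6)*(-895/17) = 33*(-895/17) = -29535/17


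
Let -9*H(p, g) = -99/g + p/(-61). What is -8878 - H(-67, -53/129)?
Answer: -257540584/29097 ≈ -8851.1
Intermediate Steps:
H(p, g) = 11/g + p/549 (H(p, g) = -(-99/g + p/(-61))/9 = -(-99/g + p*(-1/61))/9 = -(-99/g - p/61)/9 = 11/g + p/549)
-8878 - H(-67, -53/129) = -8878 - (11/((-53/129)) + (1/549)*(-67)) = -8878 - (11/((-53*1/129)) - 67/549) = -8878 - (11/(-53/129) - 67/549) = -8878 - (11*(-129/53) - 67/549) = -8878 - (-1419/53 - 67/549) = -8878 - 1*(-782582/29097) = -8878 + 782582/29097 = -257540584/29097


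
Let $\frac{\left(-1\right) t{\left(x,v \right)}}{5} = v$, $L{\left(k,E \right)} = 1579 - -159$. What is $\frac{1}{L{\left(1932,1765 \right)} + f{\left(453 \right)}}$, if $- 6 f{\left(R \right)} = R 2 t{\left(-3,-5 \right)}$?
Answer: $- \frac{1}{2037} \approx -0.00049092$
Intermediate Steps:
$L{\left(k,E \right)} = 1738$ ($L{\left(k,E \right)} = 1579 + 159 = 1738$)
$t{\left(x,v \right)} = - 5 v$
$f{\left(R \right)} = - \frac{25 R}{3}$ ($f{\left(R \right)} = - \frac{R 2 \left(\left(-5\right) \left(-5\right)\right)}{6} = - \frac{2 R 25}{6} = - \frac{50 R}{6} = - \frac{25 R}{3}$)
$\frac{1}{L{\left(1932,1765 \right)} + f{\left(453 \right)}} = \frac{1}{1738 - 3775} = \frac{1}{-2037} = - \frac{1}{2037}$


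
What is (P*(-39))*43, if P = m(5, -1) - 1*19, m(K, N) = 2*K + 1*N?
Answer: 16770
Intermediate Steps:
m(K, N) = N + 2*K (m(K, N) = 2*K + N = N + 2*K)
P = -10 (P = (-1 + 2*5) - 1*19 = (-1 + 10) - 19 = 9 - 19 = -10)
(P*(-39))*43 = -10*(-39)*43 = 390*43 = 16770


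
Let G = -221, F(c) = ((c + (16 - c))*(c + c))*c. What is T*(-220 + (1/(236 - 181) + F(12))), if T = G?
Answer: -53336361/55 ≈ -9.6975e+5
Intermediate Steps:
F(c) = 32*c² (F(c) = (16*(2*c))*c = (32*c)*c = 32*c²)
T = -221
T*(-220 + (1/(236 - 181) + F(12))) = -221*(-220 + (1/(236 - 181) + 32*12²)) = -221*(-220 + (1/55 + 32*144)) = -221*(-220 + (1/55 + 4608)) = -221*(-220 + 253441/55) = -221*241341/55 = -53336361/55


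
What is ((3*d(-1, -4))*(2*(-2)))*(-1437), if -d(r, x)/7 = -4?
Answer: 482832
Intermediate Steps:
d(r, x) = 28 (d(r, x) = -7*(-4) = 28)
((3*d(-1, -4))*(2*(-2)))*(-1437) = ((3*28)*(2*(-2)))*(-1437) = (84*(-4))*(-1437) = -336*(-1437) = 482832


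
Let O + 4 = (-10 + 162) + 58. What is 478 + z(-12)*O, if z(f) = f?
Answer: -1994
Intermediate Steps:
O = 206 (O = -4 + ((-10 + 162) + 58) = -4 + (152 + 58) = -4 + 210 = 206)
478 + z(-12)*O = 478 - 12*206 = 478 - 2472 = -1994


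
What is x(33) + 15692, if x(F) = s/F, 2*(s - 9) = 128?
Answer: 517909/33 ≈ 15694.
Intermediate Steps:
s = 73 (s = 9 + (½)*128 = 9 + 64 = 73)
x(F) = 73/F
x(33) + 15692 = 73/33 + 15692 = 517909/33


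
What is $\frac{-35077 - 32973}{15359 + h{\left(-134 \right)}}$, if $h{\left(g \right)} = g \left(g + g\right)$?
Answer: $- \frac{68050}{51271} \approx -1.3273$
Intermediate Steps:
$h{\left(g \right)} = 2 g^{2}$ ($h{\left(g \right)} = g 2 g = 2 g^{2}$)
$\frac{-35077 - 32973}{15359 + h{\left(-134 \right)}} = \frac{-35077 - 32973}{15359 + 2 \left(-134\right)^{2}} = - \frac{68050}{15359 + 2 \cdot 17956} = - \frac{68050}{15359 + 35912} = - \frac{68050}{51271}$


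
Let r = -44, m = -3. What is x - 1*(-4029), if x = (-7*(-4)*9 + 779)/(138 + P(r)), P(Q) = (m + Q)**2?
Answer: 9457094/2347 ≈ 4029.4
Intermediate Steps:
P(Q) = (-3 + Q)**2
x = 1031/2347 (x = (-7*(-4)*9 + 779)/(138 + (-3 - 44)**2) = (28*9 + 779)/(138 + (-47)**2) = (252 + 779)/(138 + 2209) = 1031/2347 ≈ 0.43928)
x - 1*(-4029) = 1031/2347 - 1*(-4029) = 1031/2347 + 4029 = 9457094/2347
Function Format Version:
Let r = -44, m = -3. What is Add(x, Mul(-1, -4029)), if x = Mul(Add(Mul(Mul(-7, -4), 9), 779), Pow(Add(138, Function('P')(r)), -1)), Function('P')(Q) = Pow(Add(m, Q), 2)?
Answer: Rational(9457094, 2347) ≈ 4029.4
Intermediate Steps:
Function('P')(Q) = Pow(Add(-3, Q), 2)
x = Rational(1031, 2347) (x = Mul(Add(Mul(Mul(-7, -4), 9), 779), Pow(Add(138, Pow(Add(-3, -44), 2)), -1)) = Mul(Add(Mul(28, 9), 779), Pow(Add(138, Pow(-47, 2)), -1)) = Mul(Add(252, 779), Pow(Add(138, 2209), -1)) = Mul(1031, Pow(2347, -1)) = Mul(1031, Rational(1, 2347)) = Rational(1031, 2347) ≈ 0.43928)
Add(x, Mul(-1, -4029)) = Add(Rational(1031, 2347), Mul(-1, -4029)) = Add(Rational(1031, 2347), 4029) = Rational(9457094, 2347)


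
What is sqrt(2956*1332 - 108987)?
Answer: 19*sqrt(10605) ≈ 1956.6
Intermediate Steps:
sqrt(2956*1332 - 108987) = sqrt(3937392 - 108987) = sqrt(3828405) = 19*sqrt(10605)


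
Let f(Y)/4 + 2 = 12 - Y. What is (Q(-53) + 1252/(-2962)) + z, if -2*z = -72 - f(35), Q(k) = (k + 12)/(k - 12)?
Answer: -1327679/96265 ≈ -13.792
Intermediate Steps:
f(Y) = 40 - 4*Y (f(Y) = -8 + 4*(12 - Y) = -8 + (48 - 4*Y) = 40 - 4*Y)
Q(k) = (12 + k)/(-12 + k)
z = -14 (z = -(-72 - (40 - 4*35))/2 = -(-72 - (40 - 140))/2 = -(-72 - 1*(-100))/2 = -(-72 + 100)/2 = -1/2*28 = -14)
(Q(-53) + 1252/(-2962)) + z = ((12 - 53)/(-12 - 53) + 1252/(-2962)) - 14 = (-41/(-65) + 1252*(-1/2962)) - 14 = (-1/65*(-41) - 626/1481) - 14 = (41/65 - 626/1481) - 14 = 20031/96265 - 14 = -1327679/96265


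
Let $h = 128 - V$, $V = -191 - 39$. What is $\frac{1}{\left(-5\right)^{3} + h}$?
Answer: $\frac{1}{233} \approx 0.0042918$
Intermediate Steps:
$V = -230$ ($V = -191 - 39 = -230$)
$h = 358$ ($h = 128 - -230 = 128 + 230 = 358$)
$\frac{1}{\left(-5\right)^{3} + h} = \frac{1}{\left(-5\right)^{3} + 358} = \frac{1}{-125 + 358} = \frac{1}{233}$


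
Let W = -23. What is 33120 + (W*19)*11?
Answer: 28313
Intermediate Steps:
33120 + (W*19)*11 = 33120 - 23*19*11 = 33120 - 437*11 = 33120 - 4807 = 28313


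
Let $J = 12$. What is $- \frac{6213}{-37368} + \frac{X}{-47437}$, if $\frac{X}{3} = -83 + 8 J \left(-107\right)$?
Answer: $\frac{485187667}{590875272} \approx 0.82113$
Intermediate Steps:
$X = -31065$ ($X = 3 \left(-83 + 8 \cdot 12 \left(-107\right)\right) = 3 \left(-83 + 96 \left(-107\right)\right) = 3 \left(-83 - 10272\right) = 3 \left(-10355\right) = -31065$)
$- \frac{6213}{-37368} + \frac{X}{-47437} = - \frac{6213}{-37368} - \frac{31065}{-47437} = \left(-6213\right) \left(- \frac{1}{37368}\right) - - \frac{31065}{47437} = \frac{2071}{12456} + \frac{31065}{47437} = \frac{485187667}{590875272}$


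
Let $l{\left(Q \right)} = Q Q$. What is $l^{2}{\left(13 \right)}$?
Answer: $28561$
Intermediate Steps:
$l{\left(Q \right)} = Q^{2}$
$l^{2}{\left(13 \right)} = \left(13^{2}\right)^{2} = 169^{2} = 28561$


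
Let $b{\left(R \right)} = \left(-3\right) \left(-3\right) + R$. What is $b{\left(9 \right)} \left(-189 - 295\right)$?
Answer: $-8712$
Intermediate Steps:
$b{\left(R \right)} = 9 + R$
$b{\left(9 \right)} \left(-189 - 295\right) = \left(9 + 9\right) \left(-189 - 295\right) = 18 \left(-484\right) = -8712$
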